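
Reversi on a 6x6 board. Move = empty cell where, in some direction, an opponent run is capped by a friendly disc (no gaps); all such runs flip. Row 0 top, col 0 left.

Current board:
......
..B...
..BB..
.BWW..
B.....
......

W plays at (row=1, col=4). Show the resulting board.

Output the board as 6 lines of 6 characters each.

Answer: ......
..B.W.
..BW..
.BWW..
B.....
......

Derivation:
Place W at (1,4); scan 8 dirs for brackets.
Dir NW: first cell '.' (not opp) -> no flip
Dir N: first cell '.' (not opp) -> no flip
Dir NE: first cell '.' (not opp) -> no flip
Dir W: first cell '.' (not opp) -> no flip
Dir E: first cell '.' (not opp) -> no flip
Dir SW: opp run (2,3) capped by W -> flip
Dir S: first cell '.' (not opp) -> no flip
Dir SE: first cell '.' (not opp) -> no flip
All flips: (2,3)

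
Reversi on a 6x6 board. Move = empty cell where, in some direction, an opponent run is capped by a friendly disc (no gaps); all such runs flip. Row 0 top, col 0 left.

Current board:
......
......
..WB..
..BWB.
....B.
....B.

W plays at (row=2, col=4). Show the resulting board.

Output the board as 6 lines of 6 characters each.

Place W at (2,4); scan 8 dirs for brackets.
Dir NW: first cell '.' (not opp) -> no flip
Dir N: first cell '.' (not opp) -> no flip
Dir NE: first cell '.' (not opp) -> no flip
Dir W: opp run (2,3) capped by W -> flip
Dir E: first cell '.' (not opp) -> no flip
Dir SW: first cell 'W' (not opp) -> no flip
Dir S: opp run (3,4) (4,4) (5,4), next=edge -> no flip
Dir SE: first cell '.' (not opp) -> no flip
All flips: (2,3)

Answer: ......
......
..WWW.
..BWB.
....B.
....B.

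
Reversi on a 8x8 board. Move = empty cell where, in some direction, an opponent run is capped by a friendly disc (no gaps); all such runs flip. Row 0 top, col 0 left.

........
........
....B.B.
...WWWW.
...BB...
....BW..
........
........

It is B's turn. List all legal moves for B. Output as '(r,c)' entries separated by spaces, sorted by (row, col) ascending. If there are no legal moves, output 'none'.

(2,2): flips 1 -> legal
(2,3): flips 1 -> legal
(2,5): flips 1 -> legal
(2,7): no bracket -> illegal
(3,2): no bracket -> illegal
(3,7): no bracket -> illegal
(4,2): flips 1 -> legal
(4,5): no bracket -> illegal
(4,6): flips 2 -> legal
(4,7): no bracket -> illegal
(5,6): flips 1 -> legal
(6,4): no bracket -> illegal
(6,5): no bracket -> illegal
(6,6): flips 1 -> legal

Answer: (2,2) (2,3) (2,5) (4,2) (4,6) (5,6) (6,6)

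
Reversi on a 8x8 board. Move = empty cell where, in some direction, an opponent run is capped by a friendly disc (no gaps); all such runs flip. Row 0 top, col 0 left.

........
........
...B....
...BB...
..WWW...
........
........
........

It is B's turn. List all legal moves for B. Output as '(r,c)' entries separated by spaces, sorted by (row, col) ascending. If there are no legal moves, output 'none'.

(3,1): no bracket -> illegal
(3,2): no bracket -> illegal
(3,5): no bracket -> illegal
(4,1): no bracket -> illegal
(4,5): no bracket -> illegal
(5,1): flips 1 -> legal
(5,2): flips 1 -> legal
(5,3): flips 1 -> legal
(5,4): flips 1 -> legal
(5,5): flips 1 -> legal

Answer: (5,1) (5,2) (5,3) (5,4) (5,5)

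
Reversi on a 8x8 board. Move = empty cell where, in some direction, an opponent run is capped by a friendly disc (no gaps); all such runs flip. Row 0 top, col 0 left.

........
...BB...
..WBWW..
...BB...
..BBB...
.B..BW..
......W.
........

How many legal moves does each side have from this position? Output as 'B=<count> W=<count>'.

-- B to move --
(1,1): flips 1 -> legal
(1,2): no bracket -> illegal
(1,5): flips 1 -> legal
(1,6): flips 1 -> legal
(2,1): flips 1 -> legal
(2,6): flips 2 -> legal
(3,1): flips 1 -> legal
(3,2): no bracket -> illegal
(3,5): flips 1 -> legal
(3,6): flips 1 -> legal
(4,5): no bracket -> illegal
(4,6): no bracket -> illegal
(5,6): flips 1 -> legal
(5,7): no bracket -> illegal
(6,4): no bracket -> illegal
(6,5): no bracket -> illegal
(6,7): no bracket -> illegal
(7,5): no bracket -> illegal
(7,6): no bracket -> illegal
(7,7): flips 2 -> legal
B mobility = 10
-- W to move --
(0,2): flips 1 -> legal
(0,3): flips 1 -> legal
(0,4): flips 2 -> legal
(0,5): no bracket -> illegal
(1,2): no bracket -> illegal
(1,5): no bracket -> illegal
(3,1): no bracket -> illegal
(3,2): no bracket -> illegal
(3,5): no bracket -> illegal
(4,0): no bracket -> illegal
(4,1): no bracket -> illegal
(4,5): no bracket -> illegal
(5,0): no bracket -> illegal
(5,2): flips 2 -> legal
(5,3): flips 1 -> legal
(6,0): flips 3 -> legal
(6,1): no bracket -> illegal
(6,2): no bracket -> illegal
(6,3): no bracket -> illegal
(6,4): flips 3 -> legal
(6,5): no bracket -> illegal
W mobility = 7

Answer: B=10 W=7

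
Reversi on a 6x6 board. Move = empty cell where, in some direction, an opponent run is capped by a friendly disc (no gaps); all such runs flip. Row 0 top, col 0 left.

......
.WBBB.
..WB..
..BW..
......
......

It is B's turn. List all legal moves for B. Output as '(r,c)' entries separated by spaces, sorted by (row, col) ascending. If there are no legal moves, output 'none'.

(0,0): no bracket -> illegal
(0,1): no bracket -> illegal
(0,2): no bracket -> illegal
(1,0): flips 1 -> legal
(2,0): no bracket -> illegal
(2,1): flips 1 -> legal
(2,4): no bracket -> illegal
(3,1): flips 1 -> legal
(3,4): flips 1 -> legal
(4,2): no bracket -> illegal
(4,3): flips 1 -> legal
(4,4): no bracket -> illegal

Answer: (1,0) (2,1) (3,1) (3,4) (4,3)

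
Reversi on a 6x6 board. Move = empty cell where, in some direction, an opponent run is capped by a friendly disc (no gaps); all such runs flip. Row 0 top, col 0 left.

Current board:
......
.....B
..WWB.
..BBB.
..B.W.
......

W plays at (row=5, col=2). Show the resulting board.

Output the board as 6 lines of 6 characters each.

Place W at (5,2); scan 8 dirs for brackets.
Dir NW: first cell '.' (not opp) -> no flip
Dir N: opp run (4,2) (3,2) capped by W -> flip
Dir NE: first cell '.' (not opp) -> no flip
Dir W: first cell '.' (not opp) -> no flip
Dir E: first cell '.' (not opp) -> no flip
Dir SW: edge -> no flip
Dir S: edge -> no flip
Dir SE: edge -> no flip
All flips: (3,2) (4,2)

Answer: ......
.....B
..WWB.
..WBB.
..W.W.
..W...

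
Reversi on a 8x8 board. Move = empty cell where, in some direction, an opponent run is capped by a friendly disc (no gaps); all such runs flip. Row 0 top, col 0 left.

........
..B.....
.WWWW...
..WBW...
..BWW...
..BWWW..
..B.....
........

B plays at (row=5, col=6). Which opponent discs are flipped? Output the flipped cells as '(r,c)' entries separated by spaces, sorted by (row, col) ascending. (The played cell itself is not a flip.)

Answer: (5,3) (5,4) (5,5)

Derivation:
Dir NW: first cell '.' (not opp) -> no flip
Dir N: first cell '.' (not opp) -> no flip
Dir NE: first cell '.' (not opp) -> no flip
Dir W: opp run (5,5) (5,4) (5,3) capped by B -> flip
Dir E: first cell '.' (not opp) -> no flip
Dir SW: first cell '.' (not opp) -> no flip
Dir S: first cell '.' (not opp) -> no flip
Dir SE: first cell '.' (not opp) -> no flip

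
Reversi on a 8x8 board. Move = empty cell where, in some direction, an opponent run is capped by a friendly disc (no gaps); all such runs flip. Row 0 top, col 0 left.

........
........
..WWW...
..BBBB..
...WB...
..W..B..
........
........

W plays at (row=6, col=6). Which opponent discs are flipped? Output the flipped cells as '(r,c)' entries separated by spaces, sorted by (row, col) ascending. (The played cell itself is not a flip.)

Dir NW: opp run (5,5) (4,4) (3,3) capped by W -> flip
Dir N: first cell '.' (not opp) -> no flip
Dir NE: first cell '.' (not opp) -> no flip
Dir W: first cell '.' (not opp) -> no flip
Dir E: first cell '.' (not opp) -> no flip
Dir SW: first cell '.' (not opp) -> no flip
Dir S: first cell '.' (not opp) -> no flip
Dir SE: first cell '.' (not opp) -> no flip

Answer: (3,3) (4,4) (5,5)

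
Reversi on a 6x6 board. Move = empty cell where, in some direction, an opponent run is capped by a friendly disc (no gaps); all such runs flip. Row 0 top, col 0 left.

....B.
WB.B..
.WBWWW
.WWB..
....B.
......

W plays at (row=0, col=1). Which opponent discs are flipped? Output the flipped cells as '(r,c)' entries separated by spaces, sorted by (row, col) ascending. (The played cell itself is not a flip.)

Dir NW: edge -> no flip
Dir N: edge -> no flip
Dir NE: edge -> no flip
Dir W: first cell '.' (not opp) -> no flip
Dir E: first cell '.' (not opp) -> no flip
Dir SW: first cell 'W' (not opp) -> no flip
Dir S: opp run (1,1) capped by W -> flip
Dir SE: first cell '.' (not opp) -> no flip

Answer: (1,1)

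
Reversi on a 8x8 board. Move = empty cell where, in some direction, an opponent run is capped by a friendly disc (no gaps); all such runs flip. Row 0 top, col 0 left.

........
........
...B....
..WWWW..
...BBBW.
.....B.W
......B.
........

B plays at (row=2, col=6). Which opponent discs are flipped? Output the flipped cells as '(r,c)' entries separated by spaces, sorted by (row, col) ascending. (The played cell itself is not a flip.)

Answer: (3,5)

Derivation:
Dir NW: first cell '.' (not opp) -> no flip
Dir N: first cell '.' (not opp) -> no flip
Dir NE: first cell '.' (not opp) -> no flip
Dir W: first cell '.' (not opp) -> no flip
Dir E: first cell '.' (not opp) -> no flip
Dir SW: opp run (3,5) capped by B -> flip
Dir S: first cell '.' (not opp) -> no flip
Dir SE: first cell '.' (not opp) -> no flip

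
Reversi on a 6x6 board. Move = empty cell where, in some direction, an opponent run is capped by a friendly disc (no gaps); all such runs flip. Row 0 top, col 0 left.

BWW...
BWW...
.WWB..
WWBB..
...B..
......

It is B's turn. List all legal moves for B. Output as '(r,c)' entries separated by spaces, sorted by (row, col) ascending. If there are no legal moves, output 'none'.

(0,3): flips 2 -> legal
(1,3): flips 2 -> legal
(2,0): flips 2 -> legal
(4,0): no bracket -> illegal
(4,1): no bracket -> illegal
(4,2): no bracket -> illegal

Answer: (0,3) (1,3) (2,0)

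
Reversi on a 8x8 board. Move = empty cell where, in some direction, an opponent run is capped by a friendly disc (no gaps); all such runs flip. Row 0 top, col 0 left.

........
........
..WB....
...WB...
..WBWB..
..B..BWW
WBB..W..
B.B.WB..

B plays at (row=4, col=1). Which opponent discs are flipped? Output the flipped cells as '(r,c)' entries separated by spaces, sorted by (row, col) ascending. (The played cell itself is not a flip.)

Dir NW: first cell '.' (not opp) -> no flip
Dir N: first cell '.' (not opp) -> no flip
Dir NE: first cell '.' (not opp) -> no flip
Dir W: first cell '.' (not opp) -> no flip
Dir E: opp run (4,2) capped by B -> flip
Dir SW: first cell '.' (not opp) -> no flip
Dir S: first cell '.' (not opp) -> no flip
Dir SE: first cell 'B' (not opp) -> no flip

Answer: (4,2)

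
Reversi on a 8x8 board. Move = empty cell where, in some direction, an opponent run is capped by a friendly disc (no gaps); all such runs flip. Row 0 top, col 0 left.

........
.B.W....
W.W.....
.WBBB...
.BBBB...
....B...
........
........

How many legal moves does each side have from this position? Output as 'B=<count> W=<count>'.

Answer: B=3 W=7

Derivation:
-- B to move --
(0,2): no bracket -> illegal
(0,3): no bracket -> illegal
(0,4): no bracket -> illegal
(1,0): no bracket -> illegal
(1,2): flips 1 -> legal
(1,4): no bracket -> illegal
(2,1): flips 1 -> legal
(2,3): no bracket -> illegal
(2,4): no bracket -> illegal
(3,0): flips 1 -> legal
(4,0): no bracket -> illegal
B mobility = 3
-- W to move --
(0,0): flips 1 -> legal
(0,1): no bracket -> illegal
(0,2): flips 1 -> legal
(1,0): no bracket -> illegal
(1,2): no bracket -> illegal
(2,1): no bracket -> illegal
(2,3): no bracket -> illegal
(2,4): no bracket -> illegal
(2,5): no bracket -> illegal
(3,0): no bracket -> illegal
(3,5): flips 3 -> legal
(4,0): no bracket -> illegal
(4,5): no bracket -> illegal
(5,0): no bracket -> illegal
(5,1): flips 1 -> legal
(5,2): flips 2 -> legal
(5,3): flips 1 -> legal
(5,5): flips 2 -> legal
(6,3): no bracket -> illegal
(6,4): no bracket -> illegal
(6,5): no bracket -> illegal
W mobility = 7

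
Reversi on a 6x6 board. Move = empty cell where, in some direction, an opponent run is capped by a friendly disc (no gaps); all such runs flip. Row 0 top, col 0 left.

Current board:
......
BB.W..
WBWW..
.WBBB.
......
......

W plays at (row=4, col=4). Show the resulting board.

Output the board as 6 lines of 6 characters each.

Answer: ......
BB.W..
WBWW..
.WBWB.
....W.
......

Derivation:
Place W at (4,4); scan 8 dirs for brackets.
Dir NW: opp run (3,3) capped by W -> flip
Dir N: opp run (3,4), next='.' -> no flip
Dir NE: first cell '.' (not opp) -> no flip
Dir W: first cell '.' (not opp) -> no flip
Dir E: first cell '.' (not opp) -> no flip
Dir SW: first cell '.' (not opp) -> no flip
Dir S: first cell '.' (not opp) -> no flip
Dir SE: first cell '.' (not opp) -> no flip
All flips: (3,3)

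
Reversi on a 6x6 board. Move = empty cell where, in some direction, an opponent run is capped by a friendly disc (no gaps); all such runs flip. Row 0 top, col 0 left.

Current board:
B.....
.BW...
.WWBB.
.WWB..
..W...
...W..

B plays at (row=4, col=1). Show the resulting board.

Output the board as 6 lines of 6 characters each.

Answer: B.....
.BW...
.BWBB.
.BBB..
.BW...
...W..

Derivation:
Place B at (4,1); scan 8 dirs for brackets.
Dir NW: first cell '.' (not opp) -> no flip
Dir N: opp run (3,1) (2,1) capped by B -> flip
Dir NE: opp run (3,2) capped by B -> flip
Dir W: first cell '.' (not opp) -> no flip
Dir E: opp run (4,2), next='.' -> no flip
Dir SW: first cell '.' (not opp) -> no flip
Dir S: first cell '.' (not opp) -> no flip
Dir SE: first cell '.' (not opp) -> no flip
All flips: (2,1) (3,1) (3,2)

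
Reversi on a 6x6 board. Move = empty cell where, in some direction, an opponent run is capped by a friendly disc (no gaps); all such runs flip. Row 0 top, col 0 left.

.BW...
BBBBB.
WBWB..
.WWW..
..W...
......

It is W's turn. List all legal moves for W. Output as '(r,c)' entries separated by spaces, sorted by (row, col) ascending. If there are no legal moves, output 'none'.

(0,0): flips 3 -> legal
(0,3): flips 2 -> legal
(0,4): flips 1 -> legal
(0,5): flips 2 -> legal
(1,5): no bracket -> illegal
(2,4): flips 2 -> legal
(2,5): no bracket -> illegal
(3,0): no bracket -> illegal
(3,4): no bracket -> illegal

Answer: (0,0) (0,3) (0,4) (0,5) (2,4)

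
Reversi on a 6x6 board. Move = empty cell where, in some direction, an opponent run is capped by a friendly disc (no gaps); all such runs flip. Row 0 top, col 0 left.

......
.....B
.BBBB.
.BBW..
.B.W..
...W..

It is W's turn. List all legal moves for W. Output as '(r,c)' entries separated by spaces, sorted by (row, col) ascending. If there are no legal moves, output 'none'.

(0,4): no bracket -> illegal
(0,5): no bracket -> illegal
(1,0): flips 2 -> legal
(1,1): flips 1 -> legal
(1,2): no bracket -> illegal
(1,3): flips 1 -> legal
(1,4): no bracket -> illegal
(2,0): no bracket -> illegal
(2,5): no bracket -> illegal
(3,0): flips 2 -> legal
(3,4): no bracket -> illegal
(3,5): no bracket -> illegal
(4,0): no bracket -> illegal
(4,2): no bracket -> illegal
(5,0): no bracket -> illegal
(5,1): no bracket -> illegal
(5,2): no bracket -> illegal

Answer: (1,0) (1,1) (1,3) (3,0)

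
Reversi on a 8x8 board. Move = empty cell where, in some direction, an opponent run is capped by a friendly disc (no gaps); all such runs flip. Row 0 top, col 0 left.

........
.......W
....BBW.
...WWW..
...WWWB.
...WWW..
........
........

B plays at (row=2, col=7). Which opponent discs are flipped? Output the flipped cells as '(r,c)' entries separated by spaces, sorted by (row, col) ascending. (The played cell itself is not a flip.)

Dir NW: first cell '.' (not opp) -> no flip
Dir N: opp run (1,7), next='.' -> no flip
Dir NE: edge -> no flip
Dir W: opp run (2,6) capped by B -> flip
Dir E: edge -> no flip
Dir SW: first cell '.' (not opp) -> no flip
Dir S: first cell '.' (not opp) -> no flip
Dir SE: edge -> no flip

Answer: (2,6)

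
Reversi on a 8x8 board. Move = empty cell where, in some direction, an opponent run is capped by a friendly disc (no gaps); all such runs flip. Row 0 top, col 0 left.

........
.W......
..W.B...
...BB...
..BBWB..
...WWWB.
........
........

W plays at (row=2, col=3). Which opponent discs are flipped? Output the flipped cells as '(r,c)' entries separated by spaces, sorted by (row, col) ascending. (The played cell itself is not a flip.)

Answer: (3,3) (4,3)

Derivation:
Dir NW: first cell '.' (not opp) -> no flip
Dir N: first cell '.' (not opp) -> no flip
Dir NE: first cell '.' (not opp) -> no flip
Dir W: first cell 'W' (not opp) -> no flip
Dir E: opp run (2,4), next='.' -> no flip
Dir SW: first cell '.' (not opp) -> no flip
Dir S: opp run (3,3) (4,3) capped by W -> flip
Dir SE: opp run (3,4) (4,5) (5,6), next='.' -> no flip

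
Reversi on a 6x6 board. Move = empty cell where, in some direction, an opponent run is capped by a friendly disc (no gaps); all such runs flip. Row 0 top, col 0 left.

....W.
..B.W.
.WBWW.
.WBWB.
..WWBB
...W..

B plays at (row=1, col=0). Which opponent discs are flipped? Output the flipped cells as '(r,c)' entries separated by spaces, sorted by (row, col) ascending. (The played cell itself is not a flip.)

Dir NW: edge -> no flip
Dir N: first cell '.' (not opp) -> no flip
Dir NE: first cell '.' (not opp) -> no flip
Dir W: edge -> no flip
Dir E: first cell '.' (not opp) -> no flip
Dir SW: edge -> no flip
Dir S: first cell '.' (not opp) -> no flip
Dir SE: opp run (2,1) capped by B -> flip

Answer: (2,1)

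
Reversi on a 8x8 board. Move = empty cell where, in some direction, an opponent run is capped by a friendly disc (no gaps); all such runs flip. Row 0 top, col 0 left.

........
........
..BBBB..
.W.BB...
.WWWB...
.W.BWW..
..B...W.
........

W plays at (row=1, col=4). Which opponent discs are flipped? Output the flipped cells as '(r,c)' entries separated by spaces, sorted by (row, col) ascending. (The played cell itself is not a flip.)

Answer: (2,4) (3,4) (4,4)

Derivation:
Dir NW: first cell '.' (not opp) -> no flip
Dir N: first cell '.' (not opp) -> no flip
Dir NE: first cell '.' (not opp) -> no flip
Dir W: first cell '.' (not opp) -> no flip
Dir E: first cell '.' (not opp) -> no flip
Dir SW: opp run (2,3), next='.' -> no flip
Dir S: opp run (2,4) (3,4) (4,4) capped by W -> flip
Dir SE: opp run (2,5), next='.' -> no flip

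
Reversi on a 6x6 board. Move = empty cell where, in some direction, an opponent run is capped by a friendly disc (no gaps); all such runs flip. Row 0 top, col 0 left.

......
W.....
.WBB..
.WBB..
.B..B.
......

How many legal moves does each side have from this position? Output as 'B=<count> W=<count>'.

Answer: B=4 W=5

Derivation:
-- B to move --
(0,0): no bracket -> illegal
(0,1): no bracket -> illegal
(1,1): flips 2 -> legal
(1,2): no bracket -> illegal
(2,0): flips 1 -> legal
(3,0): flips 1 -> legal
(4,0): flips 1 -> legal
(4,2): no bracket -> illegal
B mobility = 4
-- W to move --
(1,1): no bracket -> illegal
(1,2): no bracket -> illegal
(1,3): flips 1 -> legal
(1,4): no bracket -> illegal
(2,4): flips 2 -> legal
(3,0): no bracket -> illegal
(3,4): flips 2 -> legal
(3,5): no bracket -> illegal
(4,0): no bracket -> illegal
(4,2): no bracket -> illegal
(4,3): flips 1 -> legal
(4,5): no bracket -> illegal
(5,0): no bracket -> illegal
(5,1): flips 1 -> legal
(5,2): no bracket -> illegal
(5,3): no bracket -> illegal
(5,4): no bracket -> illegal
(5,5): no bracket -> illegal
W mobility = 5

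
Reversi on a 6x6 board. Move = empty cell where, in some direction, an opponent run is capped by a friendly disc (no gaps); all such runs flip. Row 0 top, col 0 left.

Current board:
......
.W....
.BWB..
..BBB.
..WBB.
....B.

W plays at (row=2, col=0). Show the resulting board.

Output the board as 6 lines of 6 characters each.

Place W at (2,0); scan 8 dirs for brackets.
Dir NW: edge -> no flip
Dir N: first cell '.' (not opp) -> no flip
Dir NE: first cell 'W' (not opp) -> no flip
Dir W: edge -> no flip
Dir E: opp run (2,1) capped by W -> flip
Dir SW: edge -> no flip
Dir S: first cell '.' (not opp) -> no flip
Dir SE: first cell '.' (not opp) -> no flip
All flips: (2,1)

Answer: ......
.W....
WWWB..
..BBB.
..WBB.
....B.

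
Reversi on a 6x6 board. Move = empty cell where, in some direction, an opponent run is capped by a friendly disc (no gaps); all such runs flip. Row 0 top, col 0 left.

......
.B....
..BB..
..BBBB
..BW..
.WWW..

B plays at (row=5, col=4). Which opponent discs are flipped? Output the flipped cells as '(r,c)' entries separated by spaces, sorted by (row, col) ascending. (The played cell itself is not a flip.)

Dir NW: opp run (4,3) capped by B -> flip
Dir N: first cell '.' (not opp) -> no flip
Dir NE: first cell '.' (not opp) -> no flip
Dir W: opp run (5,3) (5,2) (5,1), next='.' -> no flip
Dir E: first cell '.' (not opp) -> no flip
Dir SW: edge -> no flip
Dir S: edge -> no flip
Dir SE: edge -> no flip

Answer: (4,3)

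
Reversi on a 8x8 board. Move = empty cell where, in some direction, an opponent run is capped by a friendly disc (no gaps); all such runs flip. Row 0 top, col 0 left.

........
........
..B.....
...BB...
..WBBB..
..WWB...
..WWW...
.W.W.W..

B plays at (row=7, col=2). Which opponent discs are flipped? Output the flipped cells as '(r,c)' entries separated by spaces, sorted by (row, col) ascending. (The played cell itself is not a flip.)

Answer: (6,3)

Derivation:
Dir NW: first cell '.' (not opp) -> no flip
Dir N: opp run (6,2) (5,2) (4,2), next='.' -> no flip
Dir NE: opp run (6,3) capped by B -> flip
Dir W: opp run (7,1), next='.' -> no flip
Dir E: opp run (7,3), next='.' -> no flip
Dir SW: edge -> no flip
Dir S: edge -> no flip
Dir SE: edge -> no flip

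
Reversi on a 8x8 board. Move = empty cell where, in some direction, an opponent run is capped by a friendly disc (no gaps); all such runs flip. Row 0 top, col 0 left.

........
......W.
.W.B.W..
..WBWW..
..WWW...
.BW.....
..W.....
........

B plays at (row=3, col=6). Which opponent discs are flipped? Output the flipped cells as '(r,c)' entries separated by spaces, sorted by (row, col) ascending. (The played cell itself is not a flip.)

Answer: (3,4) (3,5)

Derivation:
Dir NW: opp run (2,5), next='.' -> no flip
Dir N: first cell '.' (not opp) -> no flip
Dir NE: first cell '.' (not opp) -> no flip
Dir W: opp run (3,5) (3,4) capped by B -> flip
Dir E: first cell '.' (not opp) -> no flip
Dir SW: first cell '.' (not opp) -> no flip
Dir S: first cell '.' (not opp) -> no flip
Dir SE: first cell '.' (not opp) -> no flip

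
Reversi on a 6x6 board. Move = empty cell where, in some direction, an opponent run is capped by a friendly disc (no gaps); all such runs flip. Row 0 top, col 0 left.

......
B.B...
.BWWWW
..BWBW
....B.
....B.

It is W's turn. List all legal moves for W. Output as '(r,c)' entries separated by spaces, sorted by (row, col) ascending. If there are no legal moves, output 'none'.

(0,0): no bracket -> illegal
(0,1): flips 1 -> legal
(0,2): flips 1 -> legal
(0,3): no bracket -> illegal
(1,1): no bracket -> illegal
(1,3): no bracket -> illegal
(2,0): flips 1 -> legal
(3,0): no bracket -> illegal
(3,1): flips 1 -> legal
(4,1): flips 1 -> legal
(4,2): flips 1 -> legal
(4,3): flips 1 -> legal
(4,5): flips 1 -> legal
(5,3): flips 1 -> legal
(5,5): flips 1 -> legal

Answer: (0,1) (0,2) (2,0) (3,1) (4,1) (4,2) (4,3) (4,5) (5,3) (5,5)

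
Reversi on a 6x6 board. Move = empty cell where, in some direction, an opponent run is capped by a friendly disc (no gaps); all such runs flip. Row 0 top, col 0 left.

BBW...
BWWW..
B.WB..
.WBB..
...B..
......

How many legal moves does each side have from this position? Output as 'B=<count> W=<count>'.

-- B to move --
(0,3): flips 2 -> legal
(0,4): no bracket -> illegal
(1,4): flips 3 -> legal
(2,1): flips 2 -> legal
(2,4): no bracket -> illegal
(3,0): flips 1 -> legal
(4,0): no bracket -> illegal
(4,1): no bracket -> illegal
(4,2): flips 1 -> legal
B mobility = 5
-- W to move --
(1,4): no bracket -> illegal
(2,1): no bracket -> illegal
(2,4): flips 1 -> legal
(3,0): no bracket -> illegal
(3,4): flips 3 -> legal
(4,1): no bracket -> illegal
(4,2): flips 1 -> legal
(4,4): flips 1 -> legal
(5,2): no bracket -> illegal
(5,3): flips 3 -> legal
(5,4): no bracket -> illegal
W mobility = 5

Answer: B=5 W=5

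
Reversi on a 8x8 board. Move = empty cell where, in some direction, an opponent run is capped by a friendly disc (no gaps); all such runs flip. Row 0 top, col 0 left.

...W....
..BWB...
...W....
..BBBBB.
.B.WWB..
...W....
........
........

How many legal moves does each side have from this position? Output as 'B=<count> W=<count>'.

Answer: B=6 W=12

Derivation:
-- B to move --
(0,2): no bracket -> illegal
(0,4): no bracket -> illegal
(2,2): no bracket -> illegal
(2,4): no bracket -> illegal
(4,2): flips 2 -> legal
(5,2): flips 1 -> legal
(5,4): flips 2 -> legal
(5,5): flips 1 -> legal
(6,2): flips 2 -> legal
(6,3): flips 2 -> legal
(6,4): no bracket -> illegal
B mobility = 6
-- W to move --
(0,1): flips 1 -> legal
(0,2): no bracket -> illegal
(0,4): no bracket -> illegal
(0,5): flips 1 -> legal
(1,1): flips 1 -> legal
(1,5): flips 1 -> legal
(2,1): flips 2 -> legal
(2,2): flips 1 -> legal
(2,4): flips 1 -> legal
(2,5): flips 2 -> legal
(2,6): flips 1 -> legal
(2,7): no bracket -> illegal
(3,0): no bracket -> illegal
(3,1): no bracket -> illegal
(3,7): no bracket -> illegal
(4,0): no bracket -> illegal
(4,2): no bracket -> illegal
(4,6): flips 1 -> legal
(4,7): no bracket -> illegal
(5,0): flips 2 -> legal
(5,1): no bracket -> illegal
(5,2): no bracket -> illegal
(5,4): no bracket -> illegal
(5,5): no bracket -> illegal
(5,6): flips 2 -> legal
W mobility = 12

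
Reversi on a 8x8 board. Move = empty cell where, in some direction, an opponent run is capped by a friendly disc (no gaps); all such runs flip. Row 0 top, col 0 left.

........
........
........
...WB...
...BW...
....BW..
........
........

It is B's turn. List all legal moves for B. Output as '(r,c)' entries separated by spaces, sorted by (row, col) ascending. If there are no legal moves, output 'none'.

Answer: (2,3) (3,2) (4,5) (5,6)

Derivation:
(2,2): no bracket -> illegal
(2,3): flips 1 -> legal
(2,4): no bracket -> illegal
(3,2): flips 1 -> legal
(3,5): no bracket -> illegal
(4,2): no bracket -> illegal
(4,5): flips 1 -> legal
(4,6): no bracket -> illegal
(5,3): no bracket -> illegal
(5,6): flips 1 -> legal
(6,4): no bracket -> illegal
(6,5): no bracket -> illegal
(6,6): no bracket -> illegal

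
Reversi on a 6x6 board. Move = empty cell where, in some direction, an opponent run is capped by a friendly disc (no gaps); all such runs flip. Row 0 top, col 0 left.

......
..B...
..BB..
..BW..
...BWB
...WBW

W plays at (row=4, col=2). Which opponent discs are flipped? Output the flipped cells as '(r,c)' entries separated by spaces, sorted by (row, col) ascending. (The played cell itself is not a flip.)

Answer: (4,3)

Derivation:
Dir NW: first cell '.' (not opp) -> no flip
Dir N: opp run (3,2) (2,2) (1,2), next='.' -> no flip
Dir NE: first cell 'W' (not opp) -> no flip
Dir W: first cell '.' (not opp) -> no flip
Dir E: opp run (4,3) capped by W -> flip
Dir SW: first cell '.' (not opp) -> no flip
Dir S: first cell '.' (not opp) -> no flip
Dir SE: first cell 'W' (not opp) -> no flip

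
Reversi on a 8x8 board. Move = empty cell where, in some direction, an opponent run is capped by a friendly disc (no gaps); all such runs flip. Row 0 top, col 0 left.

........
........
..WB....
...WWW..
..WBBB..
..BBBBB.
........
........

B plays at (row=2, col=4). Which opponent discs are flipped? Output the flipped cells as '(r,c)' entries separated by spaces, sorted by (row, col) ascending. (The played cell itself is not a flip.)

Dir NW: first cell '.' (not opp) -> no flip
Dir N: first cell '.' (not opp) -> no flip
Dir NE: first cell '.' (not opp) -> no flip
Dir W: first cell 'B' (not opp) -> no flip
Dir E: first cell '.' (not opp) -> no flip
Dir SW: opp run (3,3) (4,2), next='.' -> no flip
Dir S: opp run (3,4) capped by B -> flip
Dir SE: opp run (3,5), next='.' -> no flip

Answer: (3,4)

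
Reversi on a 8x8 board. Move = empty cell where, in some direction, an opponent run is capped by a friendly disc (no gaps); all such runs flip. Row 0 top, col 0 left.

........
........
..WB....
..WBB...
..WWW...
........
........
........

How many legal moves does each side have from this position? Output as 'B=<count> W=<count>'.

-- B to move --
(1,1): flips 1 -> legal
(1,2): no bracket -> illegal
(1,3): no bracket -> illegal
(2,1): flips 1 -> legal
(3,1): flips 1 -> legal
(3,5): no bracket -> illegal
(4,1): flips 1 -> legal
(4,5): no bracket -> illegal
(5,1): flips 1 -> legal
(5,2): flips 1 -> legal
(5,3): flips 1 -> legal
(5,4): flips 1 -> legal
(5,5): flips 1 -> legal
B mobility = 9
-- W to move --
(1,2): no bracket -> illegal
(1,3): flips 2 -> legal
(1,4): flips 1 -> legal
(2,4): flips 3 -> legal
(2,5): flips 1 -> legal
(3,5): flips 2 -> legal
(4,5): no bracket -> illegal
W mobility = 5

Answer: B=9 W=5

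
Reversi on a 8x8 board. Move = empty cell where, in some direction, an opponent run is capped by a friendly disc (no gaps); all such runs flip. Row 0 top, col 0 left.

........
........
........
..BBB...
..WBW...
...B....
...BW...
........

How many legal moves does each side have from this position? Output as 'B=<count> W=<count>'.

-- B to move --
(3,1): flips 1 -> legal
(3,5): flips 1 -> legal
(4,1): flips 1 -> legal
(4,5): flips 1 -> legal
(5,1): flips 1 -> legal
(5,2): flips 1 -> legal
(5,4): flips 1 -> legal
(5,5): flips 1 -> legal
(6,5): flips 1 -> legal
(7,3): no bracket -> illegal
(7,4): no bracket -> illegal
(7,5): flips 1 -> legal
B mobility = 10
-- W to move --
(2,1): no bracket -> illegal
(2,2): flips 2 -> legal
(2,3): no bracket -> illegal
(2,4): flips 2 -> legal
(2,5): no bracket -> illegal
(3,1): no bracket -> illegal
(3,5): no bracket -> illegal
(4,1): no bracket -> illegal
(4,5): no bracket -> illegal
(5,2): no bracket -> illegal
(5,4): no bracket -> illegal
(6,2): flips 2 -> legal
(7,2): no bracket -> illegal
(7,3): no bracket -> illegal
(7,4): no bracket -> illegal
W mobility = 3

Answer: B=10 W=3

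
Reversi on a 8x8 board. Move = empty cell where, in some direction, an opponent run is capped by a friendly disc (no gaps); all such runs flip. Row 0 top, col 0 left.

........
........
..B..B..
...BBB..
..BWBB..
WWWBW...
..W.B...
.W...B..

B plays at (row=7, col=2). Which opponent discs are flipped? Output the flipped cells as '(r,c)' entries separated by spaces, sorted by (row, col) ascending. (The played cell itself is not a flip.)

Answer: (5,2) (6,2)

Derivation:
Dir NW: first cell '.' (not opp) -> no flip
Dir N: opp run (6,2) (5,2) capped by B -> flip
Dir NE: first cell '.' (not opp) -> no flip
Dir W: opp run (7,1), next='.' -> no flip
Dir E: first cell '.' (not opp) -> no flip
Dir SW: edge -> no flip
Dir S: edge -> no flip
Dir SE: edge -> no flip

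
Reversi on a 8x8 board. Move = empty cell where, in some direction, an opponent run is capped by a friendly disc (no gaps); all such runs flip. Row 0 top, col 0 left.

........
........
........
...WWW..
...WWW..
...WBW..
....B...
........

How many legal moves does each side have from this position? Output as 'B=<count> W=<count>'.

Answer: B=7 W=5

Derivation:
-- B to move --
(2,2): no bracket -> illegal
(2,3): no bracket -> illegal
(2,4): flips 2 -> legal
(2,5): no bracket -> illegal
(2,6): no bracket -> illegal
(3,2): flips 1 -> legal
(3,6): flips 1 -> legal
(4,2): flips 1 -> legal
(4,6): flips 1 -> legal
(5,2): flips 1 -> legal
(5,6): flips 1 -> legal
(6,2): no bracket -> illegal
(6,3): no bracket -> illegal
(6,5): no bracket -> illegal
(6,6): no bracket -> illegal
B mobility = 7
-- W to move --
(6,3): flips 1 -> legal
(6,5): flips 1 -> legal
(7,3): flips 1 -> legal
(7,4): flips 2 -> legal
(7,5): flips 1 -> legal
W mobility = 5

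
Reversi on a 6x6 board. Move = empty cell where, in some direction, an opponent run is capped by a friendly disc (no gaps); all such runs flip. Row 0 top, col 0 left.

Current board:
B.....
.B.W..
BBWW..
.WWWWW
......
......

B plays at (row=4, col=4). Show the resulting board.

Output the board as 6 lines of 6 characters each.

Answer: B.....
.B.W..
BBBW..
.WWBWW
....B.
......

Derivation:
Place B at (4,4); scan 8 dirs for brackets.
Dir NW: opp run (3,3) (2,2) capped by B -> flip
Dir N: opp run (3,4), next='.' -> no flip
Dir NE: opp run (3,5), next=edge -> no flip
Dir W: first cell '.' (not opp) -> no flip
Dir E: first cell '.' (not opp) -> no flip
Dir SW: first cell '.' (not opp) -> no flip
Dir S: first cell '.' (not opp) -> no flip
Dir SE: first cell '.' (not opp) -> no flip
All flips: (2,2) (3,3)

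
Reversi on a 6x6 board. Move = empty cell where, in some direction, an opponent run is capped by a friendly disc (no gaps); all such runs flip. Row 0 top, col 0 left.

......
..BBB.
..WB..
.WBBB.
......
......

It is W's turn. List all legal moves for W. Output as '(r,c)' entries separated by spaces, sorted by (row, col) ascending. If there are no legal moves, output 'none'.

Answer: (0,2) (0,4) (2,4) (3,5) (4,2) (4,4)

Derivation:
(0,1): no bracket -> illegal
(0,2): flips 1 -> legal
(0,3): no bracket -> illegal
(0,4): flips 1 -> legal
(0,5): no bracket -> illegal
(1,1): no bracket -> illegal
(1,5): no bracket -> illegal
(2,1): no bracket -> illegal
(2,4): flips 1 -> legal
(2,5): no bracket -> illegal
(3,5): flips 3 -> legal
(4,1): no bracket -> illegal
(4,2): flips 1 -> legal
(4,3): no bracket -> illegal
(4,4): flips 1 -> legal
(4,5): no bracket -> illegal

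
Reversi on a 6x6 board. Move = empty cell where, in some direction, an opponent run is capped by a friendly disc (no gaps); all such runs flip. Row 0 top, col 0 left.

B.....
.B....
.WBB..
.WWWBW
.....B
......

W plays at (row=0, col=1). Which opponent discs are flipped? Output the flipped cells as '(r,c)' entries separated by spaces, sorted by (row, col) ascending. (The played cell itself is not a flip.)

Dir NW: edge -> no flip
Dir N: edge -> no flip
Dir NE: edge -> no flip
Dir W: opp run (0,0), next=edge -> no flip
Dir E: first cell '.' (not opp) -> no flip
Dir SW: first cell '.' (not opp) -> no flip
Dir S: opp run (1,1) capped by W -> flip
Dir SE: first cell '.' (not opp) -> no flip

Answer: (1,1)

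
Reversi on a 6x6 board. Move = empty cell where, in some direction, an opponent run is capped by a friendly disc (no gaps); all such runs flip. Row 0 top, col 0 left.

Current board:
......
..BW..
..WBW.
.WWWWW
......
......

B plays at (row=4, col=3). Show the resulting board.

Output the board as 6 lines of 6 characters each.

Place B at (4,3); scan 8 dirs for brackets.
Dir NW: opp run (3,2), next='.' -> no flip
Dir N: opp run (3,3) capped by B -> flip
Dir NE: opp run (3,4), next='.' -> no flip
Dir W: first cell '.' (not opp) -> no flip
Dir E: first cell '.' (not opp) -> no flip
Dir SW: first cell '.' (not opp) -> no flip
Dir S: first cell '.' (not opp) -> no flip
Dir SE: first cell '.' (not opp) -> no flip
All flips: (3,3)

Answer: ......
..BW..
..WBW.
.WWBWW
...B..
......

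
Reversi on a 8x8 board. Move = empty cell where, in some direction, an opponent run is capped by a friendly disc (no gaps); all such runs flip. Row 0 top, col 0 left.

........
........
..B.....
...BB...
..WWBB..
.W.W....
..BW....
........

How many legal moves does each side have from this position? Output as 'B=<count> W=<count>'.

Answer: B=6 W=8

Derivation:
-- B to move --
(3,1): no bracket -> illegal
(3,2): no bracket -> illegal
(4,0): flips 1 -> legal
(4,1): flips 2 -> legal
(5,0): no bracket -> illegal
(5,2): flips 1 -> legal
(5,4): no bracket -> illegal
(6,0): flips 2 -> legal
(6,1): no bracket -> illegal
(6,4): flips 1 -> legal
(7,2): no bracket -> illegal
(7,3): flips 3 -> legal
(7,4): no bracket -> illegal
B mobility = 6
-- W to move --
(1,1): no bracket -> illegal
(1,2): no bracket -> illegal
(1,3): no bracket -> illegal
(2,1): no bracket -> illegal
(2,3): flips 1 -> legal
(2,4): flips 1 -> legal
(2,5): flips 1 -> legal
(3,1): no bracket -> illegal
(3,2): no bracket -> illegal
(3,5): flips 1 -> legal
(3,6): no bracket -> illegal
(4,6): flips 2 -> legal
(5,2): no bracket -> illegal
(5,4): no bracket -> illegal
(5,5): no bracket -> illegal
(5,6): no bracket -> illegal
(6,1): flips 1 -> legal
(7,1): flips 1 -> legal
(7,2): no bracket -> illegal
(7,3): flips 1 -> legal
W mobility = 8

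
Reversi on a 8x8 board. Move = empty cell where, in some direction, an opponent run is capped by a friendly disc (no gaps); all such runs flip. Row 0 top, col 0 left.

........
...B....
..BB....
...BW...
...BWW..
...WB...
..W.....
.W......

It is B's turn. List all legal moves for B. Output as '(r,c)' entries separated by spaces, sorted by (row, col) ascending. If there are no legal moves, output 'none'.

(2,4): flips 2 -> legal
(2,5): flips 1 -> legal
(3,5): flips 1 -> legal
(3,6): flips 1 -> legal
(4,2): no bracket -> illegal
(4,6): flips 2 -> legal
(5,1): no bracket -> illegal
(5,2): flips 1 -> legal
(5,5): flips 1 -> legal
(5,6): flips 2 -> legal
(6,0): no bracket -> illegal
(6,1): no bracket -> illegal
(6,3): flips 1 -> legal
(6,4): no bracket -> illegal
(7,0): no bracket -> illegal
(7,2): no bracket -> illegal
(7,3): no bracket -> illegal

Answer: (2,4) (2,5) (3,5) (3,6) (4,6) (5,2) (5,5) (5,6) (6,3)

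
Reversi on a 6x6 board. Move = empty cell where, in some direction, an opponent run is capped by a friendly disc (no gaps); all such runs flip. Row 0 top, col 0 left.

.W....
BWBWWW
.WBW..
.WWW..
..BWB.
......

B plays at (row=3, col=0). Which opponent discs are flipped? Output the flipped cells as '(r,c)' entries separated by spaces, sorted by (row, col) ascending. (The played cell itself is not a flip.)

Answer: (2,1)

Derivation:
Dir NW: edge -> no flip
Dir N: first cell '.' (not opp) -> no flip
Dir NE: opp run (2,1) capped by B -> flip
Dir W: edge -> no flip
Dir E: opp run (3,1) (3,2) (3,3), next='.' -> no flip
Dir SW: edge -> no flip
Dir S: first cell '.' (not opp) -> no flip
Dir SE: first cell '.' (not opp) -> no flip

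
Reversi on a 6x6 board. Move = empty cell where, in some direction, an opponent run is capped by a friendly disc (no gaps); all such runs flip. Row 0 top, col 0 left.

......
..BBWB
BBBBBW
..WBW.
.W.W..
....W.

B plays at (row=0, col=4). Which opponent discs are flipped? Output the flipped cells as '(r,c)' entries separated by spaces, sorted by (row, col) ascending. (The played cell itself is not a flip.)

Dir NW: edge -> no flip
Dir N: edge -> no flip
Dir NE: edge -> no flip
Dir W: first cell '.' (not opp) -> no flip
Dir E: first cell '.' (not opp) -> no flip
Dir SW: first cell 'B' (not opp) -> no flip
Dir S: opp run (1,4) capped by B -> flip
Dir SE: first cell 'B' (not opp) -> no flip

Answer: (1,4)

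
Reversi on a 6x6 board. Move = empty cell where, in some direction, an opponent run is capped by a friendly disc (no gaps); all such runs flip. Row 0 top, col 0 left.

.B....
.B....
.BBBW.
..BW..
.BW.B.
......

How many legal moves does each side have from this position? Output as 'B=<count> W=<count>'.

Answer: B=4 W=7

Derivation:
-- B to move --
(1,3): no bracket -> illegal
(1,4): no bracket -> illegal
(1,5): no bracket -> illegal
(2,5): flips 1 -> legal
(3,1): no bracket -> illegal
(3,4): flips 1 -> legal
(3,5): no bracket -> illegal
(4,3): flips 2 -> legal
(5,1): no bracket -> illegal
(5,2): flips 1 -> legal
(5,3): no bracket -> illegal
B mobility = 4
-- W to move --
(0,0): flips 2 -> legal
(0,2): no bracket -> illegal
(1,0): no bracket -> illegal
(1,2): flips 2 -> legal
(1,3): flips 1 -> legal
(1,4): no bracket -> illegal
(2,0): flips 3 -> legal
(3,0): no bracket -> illegal
(3,1): flips 1 -> legal
(3,4): no bracket -> illegal
(3,5): no bracket -> illegal
(4,0): flips 1 -> legal
(4,3): no bracket -> illegal
(4,5): no bracket -> illegal
(5,0): no bracket -> illegal
(5,1): no bracket -> illegal
(5,2): no bracket -> illegal
(5,3): no bracket -> illegal
(5,4): no bracket -> illegal
(5,5): flips 1 -> legal
W mobility = 7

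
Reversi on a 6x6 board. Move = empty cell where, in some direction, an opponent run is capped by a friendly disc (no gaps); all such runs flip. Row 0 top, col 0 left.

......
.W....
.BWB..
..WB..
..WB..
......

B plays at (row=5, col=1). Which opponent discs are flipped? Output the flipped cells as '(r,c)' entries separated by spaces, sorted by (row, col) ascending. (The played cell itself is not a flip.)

Dir NW: first cell '.' (not opp) -> no flip
Dir N: first cell '.' (not opp) -> no flip
Dir NE: opp run (4,2) capped by B -> flip
Dir W: first cell '.' (not opp) -> no flip
Dir E: first cell '.' (not opp) -> no flip
Dir SW: edge -> no flip
Dir S: edge -> no flip
Dir SE: edge -> no flip

Answer: (4,2)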